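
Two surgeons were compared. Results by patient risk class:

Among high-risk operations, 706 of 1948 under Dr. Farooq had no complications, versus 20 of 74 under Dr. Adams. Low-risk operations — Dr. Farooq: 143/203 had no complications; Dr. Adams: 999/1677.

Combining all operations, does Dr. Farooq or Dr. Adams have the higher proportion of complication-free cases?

Dr. Adams

High-risk: Dr. Farooq 706/1948 = 36.2%, Dr. Adams 20/74 = 27.0% → Dr. Farooq
Low-risk: Dr. Farooq 143/203 = 70.4%, Dr. Adams 999/1677 = 59.6% → Dr. Farooq
Overall: Dr. Farooq 849/2151 = 39.5%, Dr. Adams 1019/1751 = 58.2% → Dr. Adams
(Dr. Farooq wins every patient risk group but Dr. Adams wins overall — Dr. Farooq's operations skew toward the low-rate high-risk group.)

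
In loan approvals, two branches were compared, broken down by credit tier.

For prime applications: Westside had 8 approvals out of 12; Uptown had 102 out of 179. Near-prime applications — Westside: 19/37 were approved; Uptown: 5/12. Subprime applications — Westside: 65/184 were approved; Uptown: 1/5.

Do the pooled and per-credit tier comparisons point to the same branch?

Prime: Westside 8/12 = 66.7%, Uptown 102/179 = 57.0% → Westside
Near-prime: Westside 19/37 = 51.4%, Uptown 5/12 = 41.7% → Westside
Subprime: Westside 65/184 = 35.3%, Uptown 1/5 = 20.0% → Westside
Overall: Westside 92/233 = 39.5%, Uptown 108/196 = 55.1% → Uptown
Westside wins each credit group but Uptown wins overall — the comparison reverses. Westside's applications skew toward subprime, which has a lower base rate.

No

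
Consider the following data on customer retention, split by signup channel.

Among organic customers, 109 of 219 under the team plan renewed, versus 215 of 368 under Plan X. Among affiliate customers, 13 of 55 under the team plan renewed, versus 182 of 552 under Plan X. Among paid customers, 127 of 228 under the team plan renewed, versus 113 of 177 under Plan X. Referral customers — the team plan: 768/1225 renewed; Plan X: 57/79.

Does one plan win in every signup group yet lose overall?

Yes

Organic: the team plan 109/219 = 49.8%, Plan X 215/368 = 58.4% → Plan X
Affiliate: the team plan 13/55 = 23.6%, Plan X 182/552 = 33.0% → Plan X
Paid: the team plan 127/228 = 55.7%, Plan X 113/177 = 63.8% → Plan X
Referral: the team plan 768/1225 = 62.7%, Plan X 57/79 = 72.2% → Plan X
Overall: the team plan 1017/1727 = 58.9%, Plan X 567/1176 = 48.2% → the team plan
Plan X wins each signup group but the team plan wins overall — the comparison reverses. Plan X's customers skew toward affiliate, which has a lower base rate.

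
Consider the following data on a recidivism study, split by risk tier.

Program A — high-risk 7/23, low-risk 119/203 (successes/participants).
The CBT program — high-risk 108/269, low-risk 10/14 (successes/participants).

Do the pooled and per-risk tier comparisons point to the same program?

No

High-risk: Program A 7/23 = 30.4%, the CBT program 108/269 = 40.1% → the CBT program
Low-risk: Program A 119/203 = 58.6%, the CBT program 10/14 = 71.4% → the CBT program
Overall: Program A 126/226 = 55.8%, the CBT program 118/283 = 41.7% → Program A
The CBT program wins each risk group but Program A wins overall — the comparison reverses. The CBT program's participants skew toward high-risk, which has a lower base rate.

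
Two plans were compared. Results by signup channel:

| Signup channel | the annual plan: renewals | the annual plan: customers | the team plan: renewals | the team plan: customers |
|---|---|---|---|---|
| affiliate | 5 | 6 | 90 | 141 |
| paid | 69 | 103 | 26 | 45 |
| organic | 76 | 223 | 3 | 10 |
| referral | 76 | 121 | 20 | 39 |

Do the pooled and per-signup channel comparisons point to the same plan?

No

Affiliate: the annual plan 5/6 = 83.3%, the team plan 90/141 = 63.8% → the annual plan
Paid: the annual plan 69/103 = 67.0%, the team plan 26/45 = 57.8% → the annual plan
Organic: the annual plan 76/223 = 34.1%, the team plan 3/10 = 30.0% → the annual plan
Referral: the annual plan 76/121 = 62.8%, the team plan 20/39 = 51.3% → the annual plan
Overall: the annual plan 226/453 = 49.9%, the team plan 139/235 = 59.1% → the team plan
The annual plan wins each signup group but the team plan wins overall — the comparison reverses. The annual plan's customers skew toward organic, which has a lower base rate.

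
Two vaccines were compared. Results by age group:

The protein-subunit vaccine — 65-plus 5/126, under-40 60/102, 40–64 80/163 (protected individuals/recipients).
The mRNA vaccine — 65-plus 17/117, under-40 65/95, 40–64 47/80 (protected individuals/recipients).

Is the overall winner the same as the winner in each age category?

Yes

65-plus: the protein-subunit vaccine 5/126 = 4.0%, the mRNA vaccine 17/117 = 14.5% → the mRNA vaccine
Under-40: the protein-subunit vaccine 60/102 = 58.8%, the mRNA vaccine 65/95 = 68.4% → the mRNA vaccine
40–64: the protein-subunit vaccine 80/163 = 49.1%, the mRNA vaccine 47/80 = 58.8% → the mRNA vaccine
Overall: the protein-subunit vaccine 145/391 = 37.1%, the mRNA vaccine 129/292 = 44.2% → the mRNA vaccine
The mRNA vaccine wins overall and in every age group — no reversal.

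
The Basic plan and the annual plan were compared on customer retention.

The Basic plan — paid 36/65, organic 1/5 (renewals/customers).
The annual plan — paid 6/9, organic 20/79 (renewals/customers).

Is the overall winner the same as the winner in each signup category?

No

Paid: the Basic plan 36/65 = 55.4%, the annual plan 6/9 = 66.7% → the annual plan
Organic: the Basic plan 1/5 = 20.0%, the annual plan 20/79 = 25.3% → the annual plan
Overall: the Basic plan 37/70 = 52.9%, the annual plan 26/88 = 29.5% → the Basic plan
The annual plan wins each signup group but the Basic plan wins overall — the comparison reverses. The annual plan's customers skew toward organic, which has a lower base rate.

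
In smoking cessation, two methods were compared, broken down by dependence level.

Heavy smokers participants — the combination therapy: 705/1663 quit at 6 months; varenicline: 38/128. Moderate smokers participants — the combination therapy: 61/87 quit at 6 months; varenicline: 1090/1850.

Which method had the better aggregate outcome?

varenicline

Heavy smokers: the combination therapy 705/1663 = 42.4%, varenicline 38/128 = 29.7% → the combination therapy
Moderate smokers: the combination therapy 61/87 = 70.1%, varenicline 1090/1850 = 58.9% → the combination therapy
Overall: the combination therapy 766/1750 = 43.8%, varenicline 1128/1978 = 57.0% → varenicline
(The combination therapy wins every dependence group but varenicline wins overall — the combination therapy's participants skew toward the low-rate heavy smokers group.)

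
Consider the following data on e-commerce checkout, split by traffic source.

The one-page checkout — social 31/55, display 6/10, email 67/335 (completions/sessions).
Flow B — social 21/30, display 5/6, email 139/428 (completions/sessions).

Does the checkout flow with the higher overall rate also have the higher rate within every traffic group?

Social: the one-page checkout 31/55 = 56.4%, Flow B 21/30 = 70.0% → Flow B
Display: the one-page checkout 6/10 = 60.0%, Flow B 5/6 = 83.3% → Flow B
Email: the one-page checkout 67/335 = 20.0%, Flow B 139/428 = 32.5% → Flow B
Overall: the one-page checkout 104/400 = 26.0%, Flow B 165/464 = 35.6% → Flow B
Flow B wins overall and in every traffic group — no reversal.

Yes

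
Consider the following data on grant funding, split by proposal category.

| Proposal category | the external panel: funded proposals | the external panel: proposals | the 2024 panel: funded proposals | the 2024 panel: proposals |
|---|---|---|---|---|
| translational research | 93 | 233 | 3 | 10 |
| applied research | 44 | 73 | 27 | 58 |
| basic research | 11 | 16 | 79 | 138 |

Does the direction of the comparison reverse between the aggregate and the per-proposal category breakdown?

Translational research: the external panel 93/233 = 39.9%, the 2024 panel 3/10 = 30.0% → the external panel
Applied research: the external panel 44/73 = 60.3%, the 2024 panel 27/58 = 46.6% → the external panel
Basic research: the external panel 11/16 = 68.8%, the 2024 panel 79/138 = 57.2% → the external panel
Overall: the external panel 148/322 = 46.0%, the 2024 panel 109/206 = 52.9% → the 2024 panel
The external panel wins each proposal group but the 2024 panel wins overall — the comparison reverses. The external panel's proposals skew toward translational research, which has a lower base rate.

Yes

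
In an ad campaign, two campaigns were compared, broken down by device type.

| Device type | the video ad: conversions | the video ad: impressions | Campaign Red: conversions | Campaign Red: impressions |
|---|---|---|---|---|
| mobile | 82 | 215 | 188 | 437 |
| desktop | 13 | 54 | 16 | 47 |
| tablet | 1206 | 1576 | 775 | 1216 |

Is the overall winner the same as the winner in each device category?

Mobile: the video ad 82/215 = 38.1%, Campaign Red 188/437 = 43.0% → Campaign Red
Desktop: the video ad 13/54 = 24.1%, Campaign Red 16/47 = 34.0% → Campaign Red
Tablet: the video ad 1206/1576 = 76.5%, Campaign Red 775/1216 = 63.7% → the video ad
Overall: the video ad 1301/1845 = 70.5%, Campaign Red 979/1700 = 57.6% → the video ad
Neither sweeps: the video ad wins 1 of 3 groups, Campaign Red wins 2. The video ad wins overall but not every group — no Simpson reversal.

No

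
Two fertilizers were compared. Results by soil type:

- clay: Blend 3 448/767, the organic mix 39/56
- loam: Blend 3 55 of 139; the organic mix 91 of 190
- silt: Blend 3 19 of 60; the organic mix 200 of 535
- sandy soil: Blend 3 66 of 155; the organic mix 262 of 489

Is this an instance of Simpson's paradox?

Yes

Clay: Blend 3 448/767 = 58.4%, the organic mix 39/56 = 69.6% → the organic mix
Loam: Blend 3 55/139 = 39.6%, the organic mix 91/190 = 47.9% → the organic mix
Silt: Blend 3 19/60 = 31.7%, the organic mix 200/535 = 37.4% → the organic mix
Sandy soil: Blend 3 66/155 = 42.6%, the organic mix 262/489 = 53.6% → the organic mix
Overall: Blend 3 588/1121 = 52.5%, the organic mix 592/1270 = 46.6% → Blend 3
The organic mix wins each soil group but Blend 3 wins overall — the comparison reverses. The organic mix's plots skew toward silt, which has a lower base rate.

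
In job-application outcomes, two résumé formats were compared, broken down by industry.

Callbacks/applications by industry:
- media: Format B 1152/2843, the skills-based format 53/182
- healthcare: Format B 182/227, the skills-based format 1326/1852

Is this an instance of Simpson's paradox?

Yes

Media: Format B 1152/2843 = 40.5%, the skills-based format 53/182 = 29.1% → Format B
Healthcare: Format B 182/227 = 80.2%, the skills-based format 1326/1852 = 71.6% → Format B
Overall: Format B 1334/3070 = 43.5%, the skills-based format 1379/2034 = 67.8% → the skills-based format
Format B wins each industry group but the skills-based format wins overall — the comparison reverses. Format B's applications skew toward media, which has a lower base rate.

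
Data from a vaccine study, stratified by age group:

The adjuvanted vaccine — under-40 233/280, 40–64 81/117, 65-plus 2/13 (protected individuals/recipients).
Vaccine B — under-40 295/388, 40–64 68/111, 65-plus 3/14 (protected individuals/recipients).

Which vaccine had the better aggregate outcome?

Under-40: the adjuvanted vaccine 233/280 = 83.2%, Vaccine B 295/388 = 76.0% → the adjuvanted vaccine
40–64: the adjuvanted vaccine 81/117 = 69.2%, Vaccine B 68/111 = 61.3% → the adjuvanted vaccine
65-plus: the adjuvanted vaccine 2/13 = 15.4%, Vaccine B 3/14 = 21.4% → Vaccine B
Overall: the adjuvanted vaccine 316/410 = 77.1%, Vaccine B 366/513 = 71.3% → the adjuvanted vaccine
(Neither sweeps every age group, but the adjuvanted vaccine has the higher pooled rate.)

the adjuvanted vaccine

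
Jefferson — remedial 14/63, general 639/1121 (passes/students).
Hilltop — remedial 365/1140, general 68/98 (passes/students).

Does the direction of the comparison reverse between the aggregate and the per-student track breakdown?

Remedial: Jefferson 14/63 = 22.2%, Hilltop 365/1140 = 32.0% → Hilltop
General: Jefferson 639/1121 = 57.0%, Hilltop 68/98 = 69.4% → Hilltop
Overall: Jefferson 653/1184 = 55.2%, Hilltop 433/1238 = 35.0% → Jefferson
Hilltop wins each student group but Jefferson wins overall — the comparison reverses. Hilltop's students skew toward remedial, which has a lower base rate.

Yes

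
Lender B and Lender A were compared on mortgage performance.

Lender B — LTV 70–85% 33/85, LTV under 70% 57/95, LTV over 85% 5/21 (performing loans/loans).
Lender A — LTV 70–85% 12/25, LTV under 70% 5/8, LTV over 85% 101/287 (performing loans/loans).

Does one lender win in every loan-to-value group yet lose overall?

Yes

LTV 70–85%: Lender B 33/85 = 38.8%, Lender A 12/25 = 48.0% → Lender A
LTV under 70%: Lender B 57/95 = 60.0%, Lender A 5/8 = 62.5% → Lender A
LTV over 85%: Lender B 5/21 = 23.8%, Lender A 101/287 = 35.2% → Lender A
Overall: Lender B 95/201 = 47.3%, Lender A 118/320 = 36.9% → Lender B
Lender A wins each loan-to-value group but Lender B wins overall — the comparison reverses. Lender A's loans skew toward LTV over 85%, which has a lower base rate.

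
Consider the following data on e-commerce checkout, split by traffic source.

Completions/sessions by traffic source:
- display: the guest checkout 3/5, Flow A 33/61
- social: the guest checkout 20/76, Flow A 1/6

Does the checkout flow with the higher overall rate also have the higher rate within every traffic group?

Display: the guest checkout 3/5 = 60.0%, Flow A 33/61 = 54.1% → the guest checkout
Social: the guest checkout 20/76 = 26.3%, Flow A 1/6 = 16.7% → the guest checkout
Overall: the guest checkout 23/81 = 28.4%, Flow A 34/67 = 50.7% → Flow A
The guest checkout wins each traffic group but Flow A wins overall — the comparison reverses. The guest checkout's sessions skew toward social, which has a lower base rate.

No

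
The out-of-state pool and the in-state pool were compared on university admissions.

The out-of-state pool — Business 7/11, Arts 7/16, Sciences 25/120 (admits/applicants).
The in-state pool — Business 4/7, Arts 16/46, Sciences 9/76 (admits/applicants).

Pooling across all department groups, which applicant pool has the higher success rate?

the out-of-state pool

Business: the out-of-state pool 7/11 = 63.6%, the in-state pool 4/7 = 57.1% → the out-of-state pool
Arts: the out-of-state pool 7/16 = 43.8%, the in-state pool 16/46 = 34.8% → the out-of-state pool
Sciences: the out-of-state pool 25/120 = 20.8%, the in-state pool 9/76 = 11.8% → the out-of-state pool
Overall: the out-of-state pool 39/147 = 26.5%, the in-state pool 29/129 = 22.5% → the out-of-state pool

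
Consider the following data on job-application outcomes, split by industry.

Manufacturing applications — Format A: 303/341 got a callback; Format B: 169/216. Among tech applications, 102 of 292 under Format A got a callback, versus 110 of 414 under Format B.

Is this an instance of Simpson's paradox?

Manufacturing: Format A 303/341 = 88.9%, Format B 169/216 = 78.2% → Format A
Tech: Format A 102/292 = 34.9%, Format B 110/414 = 26.6% → Format A
Overall: Format A 405/633 = 64.0%, Format B 279/630 = 44.3% → Format A
Format A wins overall and in every industry group — no reversal.

No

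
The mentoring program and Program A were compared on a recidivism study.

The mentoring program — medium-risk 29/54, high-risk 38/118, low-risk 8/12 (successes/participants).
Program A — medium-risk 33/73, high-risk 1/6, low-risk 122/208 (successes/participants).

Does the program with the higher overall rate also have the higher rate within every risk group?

No

Medium-risk: the mentoring program 29/54 = 53.7%, Program A 33/73 = 45.2% → the mentoring program
High-risk: the mentoring program 38/118 = 32.2%, Program A 1/6 = 16.7% → the mentoring program
Low-risk: the mentoring program 8/12 = 66.7%, Program A 122/208 = 58.7% → the mentoring program
Overall: the mentoring program 75/184 = 40.8%, Program A 156/287 = 54.4% → Program A
The mentoring program wins each risk group but Program A wins overall — the comparison reverses. The mentoring program's participants skew toward high-risk, which has a lower base rate.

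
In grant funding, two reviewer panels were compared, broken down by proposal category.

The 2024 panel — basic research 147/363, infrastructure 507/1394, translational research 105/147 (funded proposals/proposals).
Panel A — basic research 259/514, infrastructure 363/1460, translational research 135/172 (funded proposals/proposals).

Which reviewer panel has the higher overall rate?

the 2024 panel

Basic research: the 2024 panel 147/363 = 40.5%, Panel A 259/514 = 50.4% → Panel A
Infrastructure: the 2024 panel 507/1394 = 36.4%, Panel A 363/1460 = 24.9% → the 2024 panel
Translational research: the 2024 panel 105/147 = 71.4%, Panel A 135/172 = 78.5% → Panel A
Overall: the 2024 panel 759/1904 = 39.9%, Panel A 757/2146 = 35.3% → the 2024 panel
(Neither sweeps every proposal group, but the 2024 panel has the higher pooled rate.)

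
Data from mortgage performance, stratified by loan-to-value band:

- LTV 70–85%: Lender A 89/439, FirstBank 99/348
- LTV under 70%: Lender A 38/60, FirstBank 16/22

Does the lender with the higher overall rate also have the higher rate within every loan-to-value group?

LTV 70–85%: Lender A 89/439 = 20.3%, FirstBank 99/348 = 28.4% → FirstBank
LTV under 70%: Lender A 38/60 = 63.3%, FirstBank 16/22 = 72.7% → FirstBank
Overall: Lender A 127/499 = 25.5%, FirstBank 115/370 = 31.1% → FirstBank
FirstBank wins overall and in every loan-to-value group — no reversal.

Yes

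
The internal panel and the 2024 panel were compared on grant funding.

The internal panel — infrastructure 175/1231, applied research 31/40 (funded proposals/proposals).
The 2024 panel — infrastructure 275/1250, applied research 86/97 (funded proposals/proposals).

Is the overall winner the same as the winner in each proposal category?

Infrastructure: the internal panel 175/1231 = 14.2%, the 2024 panel 275/1250 = 22.0% → the 2024 panel
Applied research: the internal panel 31/40 = 77.5%, the 2024 panel 86/97 = 88.7% → the 2024 panel
Overall: the internal panel 206/1271 = 16.2%, the 2024 panel 361/1347 = 26.8% → the 2024 panel
The 2024 panel wins overall and in every proposal group — no reversal.

Yes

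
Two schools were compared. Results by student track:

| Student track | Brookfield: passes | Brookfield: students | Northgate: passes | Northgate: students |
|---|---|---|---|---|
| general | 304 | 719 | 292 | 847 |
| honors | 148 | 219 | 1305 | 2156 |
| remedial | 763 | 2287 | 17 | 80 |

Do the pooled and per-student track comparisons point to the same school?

No

General: Brookfield 304/719 = 42.3%, Northgate 292/847 = 34.5% → Brookfield
Honors: Brookfield 148/219 = 67.6%, Northgate 1305/2156 = 60.5% → Brookfield
Remedial: Brookfield 763/2287 = 33.4%, Northgate 17/80 = 21.2% → Brookfield
Overall: Brookfield 1215/3225 = 37.7%, Northgate 1614/3083 = 52.4% → Northgate
Brookfield wins each student group but Northgate wins overall — the comparison reverses. Brookfield's students skew toward remedial, which has a lower base rate.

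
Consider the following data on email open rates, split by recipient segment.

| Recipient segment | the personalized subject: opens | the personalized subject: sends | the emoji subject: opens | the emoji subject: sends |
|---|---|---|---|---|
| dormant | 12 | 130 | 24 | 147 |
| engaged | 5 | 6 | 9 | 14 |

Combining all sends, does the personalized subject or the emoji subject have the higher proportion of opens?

the emoji subject

Dormant: the personalized subject 12/130 = 9.2%, the emoji subject 24/147 = 16.3% → the emoji subject
Engaged: the personalized subject 5/6 = 83.3%, the emoji subject 9/14 = 64.3% → the personalized subject
Overall: the personalized subject 17/136 = 12.5%, the emoji subject 33/161 = 20.5% → the emoji subject
(Neither sweeps every recipient group, but the emoji subject has the higher pooled rate.)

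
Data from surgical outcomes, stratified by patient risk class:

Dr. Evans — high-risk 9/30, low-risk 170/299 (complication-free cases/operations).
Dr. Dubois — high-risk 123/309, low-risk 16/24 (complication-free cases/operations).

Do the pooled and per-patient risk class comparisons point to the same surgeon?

High-risk: Dr. Evans 9/30 = 30.0%, Dr. Dubois 123/309 = 39.8% → Dr. Dubois
Low-risk: Dr. Evans 170/299 = 56.9%, Dr. Dubois 16/24 = 66.7% → Dr. Dubois
Overall: Dr. Evans 179/329 = 54.4%, Dr. Dubois 139/333 = 41.7% → Dr. Evans
Dr. Dubois wins each patient risk group but Dr. Evans wins overall — the comparison reverses. Dr. Dubois's operations skew toward high-risk, which has a lower base rate.

No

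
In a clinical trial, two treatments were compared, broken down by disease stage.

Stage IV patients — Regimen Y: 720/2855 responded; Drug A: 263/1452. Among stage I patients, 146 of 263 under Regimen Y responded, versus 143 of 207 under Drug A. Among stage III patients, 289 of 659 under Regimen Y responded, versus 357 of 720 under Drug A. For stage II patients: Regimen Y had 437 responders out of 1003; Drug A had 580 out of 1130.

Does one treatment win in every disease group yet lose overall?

Stage IV: Regimen Y 720/2855 = 25.2%, Drug A 263/1452 = 18.1% → Regimen Y
Stage I: Regimen Y 146/263 = 55.5%, Drug A 143/207 = 69.1% → Drug A
Stage III: Regimen Y 289/659 = 43.9%, Drug A 357/720 = 49.6% → Drug A
Stage II: Regimen Y 437/1003 = 43.6%, Drug A 580/1130 = 51.3% → Drug A
Overall: Regimen Y 1592/4780 = 33.3%, Drug A 1343/3509 = 38.3% → Drug A
Neither sweeps: Regimen Y wins 1 of 4 groups, Drug A wins 3. Drug A wins overall but not every group — no Simpson reversal.

No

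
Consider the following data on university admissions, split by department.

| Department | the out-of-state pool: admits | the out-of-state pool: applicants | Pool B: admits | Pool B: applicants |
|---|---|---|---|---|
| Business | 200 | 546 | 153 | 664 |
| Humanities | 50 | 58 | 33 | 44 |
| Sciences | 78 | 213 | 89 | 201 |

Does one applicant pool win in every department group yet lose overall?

Business: the out-of-state pool 200/546 = 36.6%, Pool B 153/664 = 23.0% → the out-of-state pool
Humanities: the out-of-state pool 50/58 = 86.2%, Pool B 33/44 = 75.0% → the out-of-state pool
Sciences: the out-of-state pool 78/213 = 36.6%, Pool B 89/201 = 44.3% → Pool B
Overall: the out-of-state pool 328/817 = 40.1%, Pool B 275/909 = 30.3% → the out-of-state pool
Neither sweeps: the out-of-state pool wins 2 of 3 groups, Pool B wins 1. The out-of-state pool wins overall but not every group — no Simpson reversal.

No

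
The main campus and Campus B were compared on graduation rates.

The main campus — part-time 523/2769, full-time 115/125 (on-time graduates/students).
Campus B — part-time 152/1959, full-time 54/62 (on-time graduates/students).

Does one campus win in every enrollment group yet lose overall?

Part-time: the main campus 523/2769 = 18.9%, Campus B 152/1959 = 7.8% → the main campus
Full-time: the main campus 115/125 = 92.0%, Campus B 54/62 = 87.1% → the main campus
Overall: the main campus 638/2894 = 22.0%, Campus B 206/2021 = 10.2% → the main campus
The main campus wins overall and in every enrollment group — no reversal.

No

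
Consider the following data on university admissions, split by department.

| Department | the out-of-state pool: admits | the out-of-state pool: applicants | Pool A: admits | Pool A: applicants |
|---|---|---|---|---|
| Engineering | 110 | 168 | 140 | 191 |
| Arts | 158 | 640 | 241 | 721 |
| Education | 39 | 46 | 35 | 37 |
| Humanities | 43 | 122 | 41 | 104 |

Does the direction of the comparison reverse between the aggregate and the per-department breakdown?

Engineering: the out-of-state pool 110/168 = 65.5%, Pool A 140/191 = 73.3% → Pool A
Arts: the out-of-state pool 158/640 = 24.7%, Pool A 241/721 = 33.4% → Pool A
Education: the out-of-state pool 39/46 = 84.8%, Pool A 35/37 = 94.6% → Pool A
Humanities: the out-of-state pool 43/122 = 35.2%, Pool A 41/104 = 39.4% → Pool A
Overall: the out-of-state pool 350/976 = 35.9%, Pool A 457/1053 = 43.4% → Pool A
Pool A wins overall and in every department group — no reversal.

No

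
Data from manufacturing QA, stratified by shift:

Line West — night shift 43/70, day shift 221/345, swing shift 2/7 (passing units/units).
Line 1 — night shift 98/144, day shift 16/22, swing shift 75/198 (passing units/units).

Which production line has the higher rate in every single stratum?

Line 1

Night shift: Line West 43/70 = 61.4%, Line 1 98/144 = 68.1% → Line 1
Day shift: Line West 221/345 = 64.1%, Line 1 16/22 = 72.7% → Line 1
Swing shift: Line West 2/7 = 28.6%, Line 1 75/198 = 37.9% → Line 1
Line 1 has the higher rate in all 3 groups.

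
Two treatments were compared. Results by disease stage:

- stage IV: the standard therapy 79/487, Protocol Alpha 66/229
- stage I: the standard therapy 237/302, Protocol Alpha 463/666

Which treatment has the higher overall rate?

Protocol Alpha

Stage IV: the standard therapy 79/487 = 16.2%, Protocol Alpha 66/229 = 28.8% → Protocol Alpha
Stage I: the standard therapy 237/302 = 78.5%, Protocol Alpha 463/666 = 69.5% → the standard therapy
Overall: the standard therapy 316/789 = 40.1%, Protocol Alpha 529/895 = 59.1% → Protocol Alpha
(Neither sweeps every disease group, but Protocol Alpha has the higher pooled rate.)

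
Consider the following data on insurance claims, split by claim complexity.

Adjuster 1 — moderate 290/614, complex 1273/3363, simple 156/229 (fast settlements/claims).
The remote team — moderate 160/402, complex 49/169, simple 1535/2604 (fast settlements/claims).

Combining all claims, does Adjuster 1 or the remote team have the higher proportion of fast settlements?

the remote team

Moderate: Adjuster 1 290/614 = 47.2%, the remote team 160/402 = 39.8% → Adjuster 1
Complex: Adjuster 1 1273/3363 = 37.9%, the remote team 49/169 = 29.0% → Adjuster 1
Simple: Adjuster 1 156/229 = 68.1%, the remote team 1535/2604 = 58.9% → Adjuster 1
Overall: Adjuster 1 1719/4206 = 40.9%, the remote team 1744/3175 = 54.9% → the remote team
(Adjuster 1 wins every claim group but the remote team wins overall — Adjuster 1's claims skew toward the low-rate complex group.)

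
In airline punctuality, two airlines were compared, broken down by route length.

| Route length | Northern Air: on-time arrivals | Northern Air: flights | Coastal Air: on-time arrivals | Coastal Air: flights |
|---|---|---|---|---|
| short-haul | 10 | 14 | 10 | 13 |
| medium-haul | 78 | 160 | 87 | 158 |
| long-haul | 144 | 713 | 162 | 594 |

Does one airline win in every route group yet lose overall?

No

Short-haul: Northern Air 10/14 = 71.4%, Coastal Air 10/13 = 76.9% → Coastal Air
Medium-haul: Northern Air 78/160 = 48.8%, Coastal Air 87/158 = 55.1% → Coastal Air
Long-haul: Northern Air 144/713 = 20.2%, Coastal Air 162/594 = 27.3% → Coastal Air
Overall: Northern Air 232/887 = 26.2%, Coastal Air 259/765 = 33.9% → Coastal Air
Coastal Air wins overall and in every route group — no reversal.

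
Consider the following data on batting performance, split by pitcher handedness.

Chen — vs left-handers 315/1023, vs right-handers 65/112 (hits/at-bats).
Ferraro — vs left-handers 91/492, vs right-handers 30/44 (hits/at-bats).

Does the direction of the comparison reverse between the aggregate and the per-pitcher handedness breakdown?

Vs left-handers: Chen 315/1023 = 30.8%, Ferraro 91/492 = 18.5% → Chen
Vs right-handers: Chen 65/112 = 58.0%, Ferraro 30/44 = 68.2% → Ferraro
Overall: Chen 380/1135 = 33.5%, Ferraro 121/536 = 22.6% → Chen
Neither sweeps: Chen wins 1 of 2 groups, Ferraro wins 1. Chen wins overall but not every group — no Simpson reversal.

No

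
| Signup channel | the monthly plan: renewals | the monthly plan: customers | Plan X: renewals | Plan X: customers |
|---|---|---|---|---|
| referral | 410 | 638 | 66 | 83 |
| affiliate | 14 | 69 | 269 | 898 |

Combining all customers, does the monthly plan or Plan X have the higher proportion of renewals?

the monthly plan

Referral: the monthly plan 410/638 = 64.3%, Plan X 66/83 = 79.5% → Plan X
Affiliate: the monthly plan 14/69 = 20.3%, Plan X 269/898 = 30.0% → Plan X
Overall: the monthly plan 424/707 = 60.0%, Plan X 335/981 = 34.1% → the monthly plan
(Plan X wins every signup group but the monthly plan wins overall — Plan X's customers skew toward the low-rate affiliate group.)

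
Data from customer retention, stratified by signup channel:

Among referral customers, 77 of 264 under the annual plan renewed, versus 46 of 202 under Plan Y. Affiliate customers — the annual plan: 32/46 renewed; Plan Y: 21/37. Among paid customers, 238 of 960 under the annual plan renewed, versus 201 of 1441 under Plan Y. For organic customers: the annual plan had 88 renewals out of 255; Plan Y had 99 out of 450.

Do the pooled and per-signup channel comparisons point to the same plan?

Yes

Referral: the annual plan 77/264 = 29.2%, Plan Y 46/202 = 22.8% → the annual plan
Affiliate: the annual plan 32/46 = 69.6%, Plan Y 21/37 = 56.8% → the annual plan
Paid: the annual plan 238/960 = 24.8%, Plan Y 201/1441 = 13.9% → the annual plan
Organic: the annual plan 88/255 = 34.5%, Plan Y 99/450 = 22.0% → the annual plan
Overall: the annual plan 435/1525 = 28.5%, Plan Y 367/2130 = 17.2% → the annual plan
The annual plan wins overall and in every signup group — no reversal.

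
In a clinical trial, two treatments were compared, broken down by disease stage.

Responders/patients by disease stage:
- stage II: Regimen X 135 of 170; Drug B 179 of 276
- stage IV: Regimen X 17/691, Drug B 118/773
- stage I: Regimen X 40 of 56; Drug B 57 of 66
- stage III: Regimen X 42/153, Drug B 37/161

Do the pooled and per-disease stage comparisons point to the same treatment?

No

Stage II: Regimen X 135/170 = 79.4%, Drug B 179/276 = 64.9% → Regimen X
Stage IV: Regimen X 17/691 = 2.5%, Drug B 118/773 = 15.3% → Drug B
Stage I: Regimen X 40/56 = 71.4%, Drug B 57/66 = 86.4% → Drug B
Stage III: Regimen X 42/153 = 27.5%, Drug B 37/161 = 23.0% → Regimen X
Overall: Regimen X 234/1070 = 21.9%, Drug B 391/1276 = 30.6% → Drug B
Neither sweeps: Regimen X wins 2 of 4 groups, Drug B wins 2. Drug B wins overall but not every group — no Simpson reversal.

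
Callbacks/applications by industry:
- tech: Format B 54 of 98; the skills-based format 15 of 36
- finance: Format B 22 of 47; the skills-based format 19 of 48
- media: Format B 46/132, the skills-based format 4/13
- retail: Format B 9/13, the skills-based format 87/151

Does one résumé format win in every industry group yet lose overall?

Yes

Tech: Format B 54/98 = 55.1%, the skills-based format 15/36 = 41.7% → Format B
Finance: Format B 22/47 = 46.8%, the skills-based format 19/48 = 39.6% → Format B
Media: Format B 46/132 = 34.8%, the skills-based format 4/13 = 30.8% → Format B
Retail: Format B 9/13 = 69.2%, the skills-based format 87/151 = 57.6% → Format B
Overall: Format B 131/290 = 45.2%, the skills-based format 125/248 = 50.4% → the skills-based format
Format B wins each industry group but the skills-based format wins overall — the comparison reverses. Format B's applications skew toward media, which has a lower base rate.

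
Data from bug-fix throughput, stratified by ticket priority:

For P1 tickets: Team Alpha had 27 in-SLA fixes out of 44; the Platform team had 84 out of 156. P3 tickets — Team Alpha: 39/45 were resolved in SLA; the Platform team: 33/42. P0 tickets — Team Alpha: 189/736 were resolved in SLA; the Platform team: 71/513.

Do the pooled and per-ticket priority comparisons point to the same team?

P1: Team Alpha 27/44 = 61.4%, the Platform team 84/156 = 53.8% → Team Alpha
P3: Team Alpha 39/45 = 86.7%, the Platform team 33/42 = 78.6% → Team Alpha
P0: Team Alpha 189/736 = 25.7%, the Platform team 71/513 = 13.8% → Team Alpha
Overall: Team Alpha 255/825 = 30.9%, the Platform team 188/711 = 26.4% → Team Alpha
Team Alpha wins overall and in every ticket group — no reversal.

Yes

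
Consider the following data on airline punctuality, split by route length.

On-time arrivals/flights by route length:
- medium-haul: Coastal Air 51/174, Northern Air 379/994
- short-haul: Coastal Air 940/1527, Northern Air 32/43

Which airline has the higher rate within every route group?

Medium-haul: Coastal Air 51/174 = 29.3%, Northern Air 379/994 = 38.1% → Northern Air
Short-haul: Coastal Air 940/1527 = 61.6%, Northern Air 32/43 = 74.4% → Northern Air
Northern Air has the higher rate in both groups.

Northern Air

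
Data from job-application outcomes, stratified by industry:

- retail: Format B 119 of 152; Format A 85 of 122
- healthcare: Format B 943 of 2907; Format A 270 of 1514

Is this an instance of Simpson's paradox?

No

Retail: Format B 119/152 = 78.3%, Format A 85/122 = 69.7% → Format B
Healthcare: Format B 943/2907 = 32.4%, Format A 270/1514 = 17.8% → Format B
Overall: Format B 1062/3059 = 34.7%, Format A 355/1636 = 21.7% → Format B
Format B wins overall and in every industry group — no reversal.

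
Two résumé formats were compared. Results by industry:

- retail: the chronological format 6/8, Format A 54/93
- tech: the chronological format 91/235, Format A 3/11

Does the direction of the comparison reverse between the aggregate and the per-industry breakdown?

Retail: the chronological format 6/8 = 75.0%, Format A 54/93 = 58.1% → the chronological format
Tech: the chronological format 91/235 = 38.7%, Format A 3/11 = 27.3% → the chronological format
Overall: the chronological format 97/243 = 39.9%, Format A 57/104 = 54.8% → Format A
The chronological format wins each industry group but Format A wins overall — the comparison reverses. The chronological format's applications skew toward tech, which has a lower base rate.

Yes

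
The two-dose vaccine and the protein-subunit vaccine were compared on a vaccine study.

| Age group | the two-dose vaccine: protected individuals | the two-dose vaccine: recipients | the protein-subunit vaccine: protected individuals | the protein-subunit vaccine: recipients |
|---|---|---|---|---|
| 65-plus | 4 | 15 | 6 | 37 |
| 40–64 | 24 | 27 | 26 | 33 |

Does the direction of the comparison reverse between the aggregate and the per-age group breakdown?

65-plus: the two-dose vaccine 4/15 = 26.7%, the protein-subunit vaccine 6/37 = 16.2% → the two-dose vaccine
40–64: the two-dose vaccine 24/27 = 88.9%, the protein-subunit vaccine 26/33 = 78.8% → the two-dose vaccine
Overall: the two-dose vaccine 28/42 = 66.7%, the protein-subunit vaccine 32/70 = 45.7% → the two-dose vaccine
The two-dose vaccine wins overall and in every age group — no reversal.

No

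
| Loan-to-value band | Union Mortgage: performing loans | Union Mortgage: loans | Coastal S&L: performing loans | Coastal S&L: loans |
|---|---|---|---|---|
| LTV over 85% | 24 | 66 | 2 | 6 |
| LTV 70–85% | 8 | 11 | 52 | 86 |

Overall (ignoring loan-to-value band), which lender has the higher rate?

Coastal S&L

LTV over 85%: Union Mortgage 24/66 = 36.4%, Coastal S&L 2/6 = 33.3% → Union Mortgage
LTV 70–85%: Union Mortgage 8/11 = 72.7%, Coastal S&L 52/86 = 60.5% → Union Mortgage
Overall: Union Mortgage 32/77 = 41.6%, Coastal S&L 54/92 = 58.7% → Coastal S&L
(Union Mortgage wins every loan-to-value group but Coastal S&L wins overall — Union Mortgage's loans skew toward the low-rate LTV over 85% group.)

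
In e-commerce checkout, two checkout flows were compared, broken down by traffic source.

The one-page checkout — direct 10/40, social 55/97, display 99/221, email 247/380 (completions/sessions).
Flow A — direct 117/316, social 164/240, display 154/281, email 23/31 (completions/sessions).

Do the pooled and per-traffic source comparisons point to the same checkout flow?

No

Direct: the one-page checkout 10/40 = 25.0%, Flow A 117/316 = 37.0% → Flow A
Social: the one-page checkout 55/97 = 56.7%, Flow A 164/240 = 68.3% → Flow A
Display: the one-page checkout 99/221 = 44.8%, Flow A 154/281 = 54.8% → Flow A
Email: the one-page checkout 247/380 = 65.0%, Flow A 23/31 = 74.2% → Flow A
Overall: the one-page checkout 411/738 = 55.7%, Flow A 458/868 = 52.8% → the one-page checkout
Flow A wins each traffic group but the one-page checkout wins overall — the comparison reverses. Flow A's sessions skew toward direct, which has a lower base rate.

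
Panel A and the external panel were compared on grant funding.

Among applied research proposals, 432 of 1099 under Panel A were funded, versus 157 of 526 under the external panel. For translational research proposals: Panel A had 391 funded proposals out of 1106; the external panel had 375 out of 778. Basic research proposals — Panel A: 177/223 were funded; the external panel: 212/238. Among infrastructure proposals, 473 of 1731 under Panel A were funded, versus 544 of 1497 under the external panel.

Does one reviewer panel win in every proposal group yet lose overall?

Applied research: Panel A 432/1099 = 39.3%, the external panel 157/526 = 29.8% → Panel A
Translational research: Panel A 391/1106 = 35.4%, the external panel 375/778 = 48.2% → the external panel
Basic research: Panel A 177/223 = 79.4%, the external panel 212/238 = 89.1% → the external panel
Infrastructure: Panel A 473/1731 = 27.3%, the external panel 544/1497 = 36.3% → the external panel
Overall: Panel A 1473/4159 = 35.4%, the external panel 1288/3039 = 42.4% → the external panel
Neither sweeps: Panel A wins 1 of 4 groups, the external panel wins 3. The external panel wins overall but not every group — no Simpson reversal.

No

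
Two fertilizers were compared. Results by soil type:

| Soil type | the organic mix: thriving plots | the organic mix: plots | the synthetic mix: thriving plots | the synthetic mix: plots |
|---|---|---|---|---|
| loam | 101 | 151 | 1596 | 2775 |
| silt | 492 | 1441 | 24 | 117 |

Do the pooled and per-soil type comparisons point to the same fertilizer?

Loam: the organic mix 101/151 = 66.9%, the synthetic mix 1596/2775 = 57.5% → the organic mix
Silt: the organic mix 492/1441 = 34.1%, the synthetic mix 24/117 = 20.5% → the organic mix
Overall: the organic mix 593/1592 = 37.2%, the synthetic mix 1620/2892 = 56.0% → the synthetic mix
The organic mix wins each soil group but the synthetic mix wins overall — the comparison reverses. The organic mix's plots skew toward silt, which has a lower base rate.

No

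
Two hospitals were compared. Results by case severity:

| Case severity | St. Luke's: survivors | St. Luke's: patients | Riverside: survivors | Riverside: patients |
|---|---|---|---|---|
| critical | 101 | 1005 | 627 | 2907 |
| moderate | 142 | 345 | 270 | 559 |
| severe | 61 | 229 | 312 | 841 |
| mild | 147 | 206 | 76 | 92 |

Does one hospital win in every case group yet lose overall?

No

Critical: St. Luke's 101/1005 = 10.0%, Riverside 627/2907 = 21.6% → Riverside
Moderate: St. Luke's 142/345 = 41.2%, Riverside 270/559 = 48.3% → Riverside
Severe: St. Luke's 61/229 = 26.6%, Riverside 312/841 = 37.1% → Riverside
Mild: St. Luke's 147/206 = 71.4%, Riverside 76/92 = 82.6% → Riverside
Overall: St. Luke's 451/1785 = 25.3%, Riverside 1285/4399 = 29.2% → Riverside
Riverside wins overall and in every case group — no reversal.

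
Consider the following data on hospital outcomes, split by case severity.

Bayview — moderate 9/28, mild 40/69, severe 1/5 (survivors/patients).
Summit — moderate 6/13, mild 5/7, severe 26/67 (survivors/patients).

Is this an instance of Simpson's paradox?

Yes

Moderate: Bayview 9/28 = 32.1%, Summit 6/13 = 46.2% → Summit
Mild: Bayview 40/69 = 58.0%, Summit 5/7 = 71.4% → Summit
Severe: Bayview 1/5 = 20.0%, Summit 26/67 = 38.8% → Summit
Overall: Bayview 50/102 = 49.0%, Summit 37/87 = 42.5% → Bayview
Summit wins each case group but Bayview wins overall — the comparison reverses. Summit's patients skew toward severe, which has a lower base rate.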